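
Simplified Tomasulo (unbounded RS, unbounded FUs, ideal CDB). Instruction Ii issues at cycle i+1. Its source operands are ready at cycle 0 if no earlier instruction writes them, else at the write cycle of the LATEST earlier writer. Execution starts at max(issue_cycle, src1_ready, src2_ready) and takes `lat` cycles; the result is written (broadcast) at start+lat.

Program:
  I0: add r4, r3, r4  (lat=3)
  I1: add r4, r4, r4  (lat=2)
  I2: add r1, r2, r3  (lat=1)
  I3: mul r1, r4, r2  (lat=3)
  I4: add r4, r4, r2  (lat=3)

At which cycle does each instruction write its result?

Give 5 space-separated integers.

Answer: 4 6 4 9 9

Derivation:
I0 add r4: issue@1 deps=(None,None) exec_start@1 write@4
I1 add r4: issue@2 deps=(0,0) exec_start@4 write@6
I2 add r1: issue@3 deps=(None,None) exec_start@3 write@4
I3 mul r1: issue@4 deps=(1,None) exec_start@6 write@9
I4 add r4: issue@5 deps=(1,None) exec_start@6 write@9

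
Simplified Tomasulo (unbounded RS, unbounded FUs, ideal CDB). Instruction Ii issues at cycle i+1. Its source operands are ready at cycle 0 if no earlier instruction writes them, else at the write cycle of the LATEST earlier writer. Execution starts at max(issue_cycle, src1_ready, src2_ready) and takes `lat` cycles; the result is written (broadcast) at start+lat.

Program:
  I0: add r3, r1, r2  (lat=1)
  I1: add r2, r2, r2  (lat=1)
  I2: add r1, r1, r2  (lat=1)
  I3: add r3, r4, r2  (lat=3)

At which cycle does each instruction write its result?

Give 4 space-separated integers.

Answer: 2 3 4 7

Derivation:
I0 add r3: issue@1 deps=(None,None) exec_start@1 write@2
I1 add r2: issue@2 deps=(None,None) exec_start@2 write@3
I2 add r1: issue@3 deps=(None,1) exec_start@3 write@4
I3 add r3: issue@4 deps=(None,1) exec_start@4 write@7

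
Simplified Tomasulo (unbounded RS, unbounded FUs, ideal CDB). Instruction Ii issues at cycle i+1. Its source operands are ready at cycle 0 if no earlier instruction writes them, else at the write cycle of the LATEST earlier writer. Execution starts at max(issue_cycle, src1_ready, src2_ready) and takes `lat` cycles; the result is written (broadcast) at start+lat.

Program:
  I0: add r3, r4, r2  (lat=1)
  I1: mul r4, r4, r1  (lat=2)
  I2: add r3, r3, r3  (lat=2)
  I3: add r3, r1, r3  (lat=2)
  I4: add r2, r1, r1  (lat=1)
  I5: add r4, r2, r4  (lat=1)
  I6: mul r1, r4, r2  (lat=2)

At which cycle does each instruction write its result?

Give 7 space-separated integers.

I0 add r3: issue@1 deps=(None,None) exec_start@1 write@2
I1 mul r4: issue@2 deps=(None,None) exec_start@2 write@4
I2 add r3: issue@3 deps=(0,0) exec_start@3 write@5
I3 add r3: issue@4 deps=(None,2) exec_start@5 write@7
I4 add r2: issue@5 deps=(None,None) exec_start@5 write@6
I5 add r4: issue@6 deps=(4,1) exec_start@6 write@7
I6 mul r1: issue@7 deps=(5,4) exec_start@7 write@9

Answer: 2 4 5 7 6 7 9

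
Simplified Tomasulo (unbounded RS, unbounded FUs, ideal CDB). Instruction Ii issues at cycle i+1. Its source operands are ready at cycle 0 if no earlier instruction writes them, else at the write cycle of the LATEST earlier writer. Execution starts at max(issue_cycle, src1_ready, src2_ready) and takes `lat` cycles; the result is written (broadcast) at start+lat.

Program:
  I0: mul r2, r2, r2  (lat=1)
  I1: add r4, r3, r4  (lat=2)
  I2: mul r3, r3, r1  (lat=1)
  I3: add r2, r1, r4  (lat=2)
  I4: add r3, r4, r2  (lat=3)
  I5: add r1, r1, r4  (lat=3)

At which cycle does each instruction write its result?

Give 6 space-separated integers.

Answer: 2 4 4 6 9 9

Derivation:
I0 mul r2: issue@1 deps=(None,None) exec_start@1 write@2
I1 add r4: issue@2 deps=(None,None) exec_start@2 write@4
I2 mul r3: issue@3 deps=(None,None) exec_start@3 write@4
I3 add r2: issue@4 deps=(None,1) exec_start@4 write@6
I4 add r3: issue@5 deps=(1,3) exec_start@6 write@9
I5 add r1: issue@6 deps=(None,1) exec_start@6 write@9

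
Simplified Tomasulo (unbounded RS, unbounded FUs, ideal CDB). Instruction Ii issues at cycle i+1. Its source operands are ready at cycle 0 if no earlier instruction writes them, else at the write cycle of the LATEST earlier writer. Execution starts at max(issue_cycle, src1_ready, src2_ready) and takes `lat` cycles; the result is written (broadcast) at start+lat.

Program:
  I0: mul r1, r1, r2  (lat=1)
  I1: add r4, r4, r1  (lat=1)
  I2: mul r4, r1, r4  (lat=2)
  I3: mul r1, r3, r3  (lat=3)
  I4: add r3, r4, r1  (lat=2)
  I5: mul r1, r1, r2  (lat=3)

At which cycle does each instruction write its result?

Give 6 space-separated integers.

Answer: 2 3 5 7 9 10

Derivation:
I0 mul r1: issue@1 deps=(None,None) exec_start@1 write@2
I1 add r4: issue@2 deps=(None,0) exec_start@2 write@3
I2 mul r4: issue@3 deps=(0,1) exec_start@3 write@5
I3 mul r1: issue@4 deps=(None,None) exec_start@4 write@7
I4 add r3: issue@5 deps=(2,3) exec_start@7 write@9
I5 mul r1: issue@6 deps=(3,None) exec_start@7 write@10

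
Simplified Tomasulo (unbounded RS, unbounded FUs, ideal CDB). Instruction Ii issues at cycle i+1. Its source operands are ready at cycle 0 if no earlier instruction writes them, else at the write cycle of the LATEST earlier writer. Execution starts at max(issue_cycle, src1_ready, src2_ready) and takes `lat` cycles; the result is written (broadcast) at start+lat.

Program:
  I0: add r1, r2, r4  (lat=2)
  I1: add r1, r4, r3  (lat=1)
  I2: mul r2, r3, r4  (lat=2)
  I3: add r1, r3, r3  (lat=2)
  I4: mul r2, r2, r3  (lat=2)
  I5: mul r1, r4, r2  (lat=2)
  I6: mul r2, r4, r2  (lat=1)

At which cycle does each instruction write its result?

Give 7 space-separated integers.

Answer: 3 3 5 6 7 9 8

Derivation:
I0 add r1: issue@1 deps=(None,None) exec_start@1 write@3
I1 add r1: issue@2 deps=(None,None) exec_start@2 write@3
I2 mul r2: issue@3 deps=(None,None) exec_start@3 write@5
I3 add r1: issue@4 deps=(None,None) exec_start@4 write@6
I4 mul r2: issue@5 deps=(2,None) exec_start@5 write@7
I5 mul r1: issue@6 deps=(None,4) exec_start@7 write@9
I6 mul r2: issue@7 deps=(None,4) exec_start@7 write@8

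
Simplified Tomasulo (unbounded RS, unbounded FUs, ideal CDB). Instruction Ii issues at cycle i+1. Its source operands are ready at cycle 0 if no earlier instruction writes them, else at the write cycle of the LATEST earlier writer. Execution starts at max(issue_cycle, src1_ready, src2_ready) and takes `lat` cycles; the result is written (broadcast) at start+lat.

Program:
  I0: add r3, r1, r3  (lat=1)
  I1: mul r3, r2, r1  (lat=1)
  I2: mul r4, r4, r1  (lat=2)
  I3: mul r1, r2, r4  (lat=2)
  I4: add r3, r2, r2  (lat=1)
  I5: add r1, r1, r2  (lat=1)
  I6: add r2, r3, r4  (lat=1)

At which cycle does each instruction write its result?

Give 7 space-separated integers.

I0 add r3: issue@1 deps=(None,None) exec_start@1 write@2
I1 mul r3: issue@2 deps=(None,None) exec_start@2 write@3
I2 mul r4: issue@3 deps=(None,None) exec_start@3 write@5
I3 mul r1: issue@4 deps=(None,2) exec_start@5 write@7
I4 add r3: issue@5 deps=(None,None) exec_start@5 write@6
I5 add r1: issue@6 deps=(3,None) exec_start@7 write@8
I6 add r2: issue@7 deps=(4,2) exec_start@7 write@8

Answer: 2 3 5 7 6 8 8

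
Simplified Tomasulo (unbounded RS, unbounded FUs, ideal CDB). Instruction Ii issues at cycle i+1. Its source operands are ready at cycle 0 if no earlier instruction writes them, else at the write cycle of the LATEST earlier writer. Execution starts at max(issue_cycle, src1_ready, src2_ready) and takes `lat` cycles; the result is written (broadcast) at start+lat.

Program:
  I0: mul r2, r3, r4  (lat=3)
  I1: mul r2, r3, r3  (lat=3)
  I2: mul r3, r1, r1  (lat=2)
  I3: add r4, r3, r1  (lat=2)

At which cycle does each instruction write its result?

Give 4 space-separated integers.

I0 mul r2: issue@1 deps=(None,None) exec_start@1 write@4
I1 mul r2: issue@2 deps=(None,None) exec_start@2 write@5
I2 mul r3: issue@3 deps=(None,None) exec_start@3 write@5
I3 add r4: issue@4 deps=(2,None) exec_start@5 write@7

Answer: 4 5 5 7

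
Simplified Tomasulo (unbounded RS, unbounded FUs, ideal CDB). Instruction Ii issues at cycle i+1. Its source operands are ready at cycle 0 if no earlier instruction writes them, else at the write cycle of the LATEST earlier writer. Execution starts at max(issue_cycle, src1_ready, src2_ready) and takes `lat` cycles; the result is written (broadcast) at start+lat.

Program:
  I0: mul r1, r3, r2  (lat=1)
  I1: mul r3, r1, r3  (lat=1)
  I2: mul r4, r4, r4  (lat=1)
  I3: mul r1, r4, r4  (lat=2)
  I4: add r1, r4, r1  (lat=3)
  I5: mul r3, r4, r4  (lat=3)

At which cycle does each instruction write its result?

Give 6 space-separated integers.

I0 mul r1: issue@1 deps=(None,None) exec_start@1 write@2
I1 mul r3: issue@2 deps=(0,None) exec_start@2 write@3
I2 mul r4: issue@3 deps=(None,None) exec_start@3 write@4
I3 mul r1: issue@4 deps=(2,2) exec_start@4 write@6
I4 add r1: issue@5 deps=(2,3) exec_start@6 write@9
I5 mul r3: issue@6 deps=(2,2) exec_start@6 write@9

Answer: 2 3 4 6 9 9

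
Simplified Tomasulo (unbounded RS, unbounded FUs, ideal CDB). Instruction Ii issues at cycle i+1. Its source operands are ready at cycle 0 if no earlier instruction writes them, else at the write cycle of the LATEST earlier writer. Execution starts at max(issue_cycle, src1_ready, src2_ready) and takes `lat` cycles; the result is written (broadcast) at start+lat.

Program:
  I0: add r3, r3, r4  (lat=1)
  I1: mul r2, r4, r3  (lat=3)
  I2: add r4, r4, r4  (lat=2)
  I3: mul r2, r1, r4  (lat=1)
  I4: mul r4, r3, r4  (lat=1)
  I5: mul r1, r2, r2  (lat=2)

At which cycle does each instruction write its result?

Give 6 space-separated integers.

I0 add r3: issue@1 deps=(None,None) exec_start@1 write@2
I1 mul r2: issue@2 deps=(None,0) exec_start@2 write@5
I2 add r4: issue@3 deps=(None,None) exec_start@3 write@5
I3 mul r2: issue@4 deps=(None,2) exec_start@5 write@6
I4 mul r4: issue@5 deps=(0,2) exec_start@5 write@6
I5 mul r1: issue@6 deps=(3,3) exec_start@6 write@8

Answer: 2 5 5 6 6 8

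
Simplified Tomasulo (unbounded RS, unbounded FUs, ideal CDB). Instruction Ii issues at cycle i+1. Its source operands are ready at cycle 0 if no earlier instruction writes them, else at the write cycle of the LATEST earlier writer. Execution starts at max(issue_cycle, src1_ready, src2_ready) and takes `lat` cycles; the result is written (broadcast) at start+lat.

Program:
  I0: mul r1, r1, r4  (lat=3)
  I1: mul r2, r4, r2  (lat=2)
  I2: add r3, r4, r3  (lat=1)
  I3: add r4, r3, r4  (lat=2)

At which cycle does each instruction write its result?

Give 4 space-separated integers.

Answer: 4 4 4 6

Derivation:
I0 mul r1: issue@1 deps=(None,None) exec_start@1 write@4
I1 mul r2: issue@2 deps=(None,None) exec_start@2 write@4
I2 add r3: issue@3 deps=(None,None) exec_start@3 write@4
I3 add r4: issue@4 deps=(2,None) exec_start@4 write@6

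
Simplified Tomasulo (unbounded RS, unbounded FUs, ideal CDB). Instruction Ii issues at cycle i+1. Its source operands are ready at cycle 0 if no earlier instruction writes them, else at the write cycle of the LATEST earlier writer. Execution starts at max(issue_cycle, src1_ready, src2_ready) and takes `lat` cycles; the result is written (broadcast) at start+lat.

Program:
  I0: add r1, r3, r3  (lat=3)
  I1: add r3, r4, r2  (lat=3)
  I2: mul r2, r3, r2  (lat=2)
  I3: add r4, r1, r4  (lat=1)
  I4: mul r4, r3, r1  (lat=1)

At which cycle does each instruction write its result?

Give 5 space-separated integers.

Answer: 4 5 7 5 6

Derivation:
I0 add r1: issue@1 deps=(None,None) exec_start@1 write@4
I1 add r3: issue@2 deps=(None,None) exec_start@2 write@5
I2 mul r2: issue@3 deps=(1,None) exec_start@5 write@7
I3 add r4: issue@4 deps=(0,None) exec_start@4 write@5
I4 mul r4: issue@5 deps=(1,0) exec_start@5 write@6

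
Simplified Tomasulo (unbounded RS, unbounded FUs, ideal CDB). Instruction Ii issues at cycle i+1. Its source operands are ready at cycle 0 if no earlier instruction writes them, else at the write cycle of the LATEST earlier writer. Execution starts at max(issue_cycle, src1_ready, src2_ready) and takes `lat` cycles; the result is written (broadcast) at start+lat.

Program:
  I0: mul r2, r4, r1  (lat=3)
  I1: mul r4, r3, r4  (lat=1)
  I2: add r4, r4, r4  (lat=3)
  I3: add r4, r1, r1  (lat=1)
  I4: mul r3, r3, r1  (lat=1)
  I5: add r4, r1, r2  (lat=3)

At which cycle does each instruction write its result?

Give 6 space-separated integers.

Answer: 4 3 6 5 6 9

Derivation:
I0 mul r2: issue@1 deps=(None,None) exec_start@1 write@4
I1 mul r4: issue@2 deps=(None,None) exec_start@2 write@3
I2 add r4: issue@3 deps=(1,1) exec_start@3 write@6
I3 add r4: issue@4 deps=(None,None) exec_start@4 write@5
I4 mul r3: issue@5 deps=(None,None) exec_start@5 write@6
I5 add r4: issue@6 deps=(None,0) exec_start@6 write@9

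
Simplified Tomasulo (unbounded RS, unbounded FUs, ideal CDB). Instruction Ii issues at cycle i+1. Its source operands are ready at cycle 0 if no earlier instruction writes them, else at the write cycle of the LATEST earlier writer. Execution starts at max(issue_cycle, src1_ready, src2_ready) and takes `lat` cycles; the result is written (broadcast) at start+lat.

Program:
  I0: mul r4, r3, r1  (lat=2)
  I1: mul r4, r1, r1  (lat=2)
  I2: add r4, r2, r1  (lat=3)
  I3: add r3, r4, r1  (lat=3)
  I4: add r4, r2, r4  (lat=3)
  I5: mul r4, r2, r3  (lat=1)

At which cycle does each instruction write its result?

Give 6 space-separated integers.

I0 mul r4: issue@1 deps=(None,None) exec_start@1 write@3
I1 mul r4: issue@2 deps=(None,None) exec_start@2 write@4
I2 add r4: issue@3 deps=(None,None) exec_start@3 write@6
I3 add r3: issue@4 deps=(2,None) exec_start@6 write@9
I4 add r4: issue@5 deps=(None,2) exec_start@6 write@9
I5 mul r4: issue@6 deps=(None,3) exec_start@9 write@10

Answer: 3 4 6 9 9 10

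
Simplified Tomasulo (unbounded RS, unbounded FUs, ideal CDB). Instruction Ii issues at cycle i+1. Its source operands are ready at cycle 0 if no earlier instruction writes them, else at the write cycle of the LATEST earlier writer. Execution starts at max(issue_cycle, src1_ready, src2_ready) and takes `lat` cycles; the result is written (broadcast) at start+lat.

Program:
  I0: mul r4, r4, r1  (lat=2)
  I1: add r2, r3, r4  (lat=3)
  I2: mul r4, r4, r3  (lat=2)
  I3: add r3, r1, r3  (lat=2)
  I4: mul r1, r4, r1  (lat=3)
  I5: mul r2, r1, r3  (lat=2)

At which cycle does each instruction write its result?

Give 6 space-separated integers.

I0 mul r4: issue@1 deps=(None,None) exec_start@1 write@3
I1 add r2: issue@2 deps=(None,0) exec_start@3 write@6
I2 mul r4: issue@3 deps=(0,None) exec_start@3 write@5
I3 add r3: issue@4 deps=(None,None) exec_start@4 write@6
I4 mul r1: issue@5 deps=(2,None) exec_start@5 write@8
I5 mul r2: issue@6 deps=(4,3) exec_start@8 write@10

Answer: 3 6 5 6 8 10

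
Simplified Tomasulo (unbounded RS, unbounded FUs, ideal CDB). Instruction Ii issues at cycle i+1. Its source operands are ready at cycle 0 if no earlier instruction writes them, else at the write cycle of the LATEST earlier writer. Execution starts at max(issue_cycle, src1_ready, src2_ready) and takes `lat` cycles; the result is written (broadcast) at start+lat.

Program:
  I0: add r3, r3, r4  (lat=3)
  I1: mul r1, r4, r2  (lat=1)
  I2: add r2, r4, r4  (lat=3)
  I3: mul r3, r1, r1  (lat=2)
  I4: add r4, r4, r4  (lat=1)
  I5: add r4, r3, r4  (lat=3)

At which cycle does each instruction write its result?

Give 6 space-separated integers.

Answer: 4 3 6 6 6 9

Derivation:
I0 add r3: issue@1 deps=(None,None) exec_start@1 write@4
I1 mul r1: issue@2 deps=(None,None) exec_start@2 write@3
I2 add r2: issue@3 deps=(None,None) exec_start@3 write@6
I3 mul r3: issue@4 deps=(1,1) exec_start@4 write@6
I4 add r4: issue@5 deps=(None,None) exec_start@5 write@6
I5 add r4: issue@6 deps=(3,4) exec_start@6 write@9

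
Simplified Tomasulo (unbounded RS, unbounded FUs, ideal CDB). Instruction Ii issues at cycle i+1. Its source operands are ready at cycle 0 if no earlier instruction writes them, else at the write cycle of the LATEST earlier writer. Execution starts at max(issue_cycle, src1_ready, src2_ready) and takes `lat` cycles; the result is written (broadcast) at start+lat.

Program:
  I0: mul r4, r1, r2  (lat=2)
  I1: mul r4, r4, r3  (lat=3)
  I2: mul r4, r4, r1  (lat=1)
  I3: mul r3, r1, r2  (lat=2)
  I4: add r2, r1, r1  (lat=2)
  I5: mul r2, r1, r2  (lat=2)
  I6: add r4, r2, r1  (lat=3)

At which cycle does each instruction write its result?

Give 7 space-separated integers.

I0 mul r4: issue@1 deps=(None,None) exec_start@1 write@3
I1 mul r4: issue@2 deps=(0,None) exec_start@3 write@6
I2 mul r4: issue@3 deps=(1,None) exec_start@6 write@7
I3 mul r3: issue@4 deps=(None,None) exec_start@4 write@6
I4 add r2: issue@5 deps=(None,None) exec_start@5 write@7
I5 mul r2: issue@6 deps=(None,4) exec_start@7 write@9
I6 add r4: issue@7 deps=(5,None) exec_start@9 write@12

Answer: 3 6 7 6 7 9 12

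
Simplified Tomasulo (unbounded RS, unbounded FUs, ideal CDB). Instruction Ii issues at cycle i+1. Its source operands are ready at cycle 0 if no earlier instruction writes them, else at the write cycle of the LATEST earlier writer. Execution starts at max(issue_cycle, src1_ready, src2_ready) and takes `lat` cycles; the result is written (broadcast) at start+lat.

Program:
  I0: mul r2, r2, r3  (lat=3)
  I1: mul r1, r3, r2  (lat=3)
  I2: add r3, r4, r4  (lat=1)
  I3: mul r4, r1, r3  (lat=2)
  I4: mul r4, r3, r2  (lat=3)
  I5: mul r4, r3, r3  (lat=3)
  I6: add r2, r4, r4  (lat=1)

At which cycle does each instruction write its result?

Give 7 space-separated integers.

I0 mul r2: issue@1 deps=(None,None) exec_start@1 write@4
I1 mul r1: issue@2 deps=(None,0) exec_start@4 write@7
I2 add r3: issue@3 deps=(None,None) exec_start@3 write@4
I3 mul r4: issue@4 deps=(1,2) exec_start@7 write@9
I4 mul r4: issue@5 deps=(2,0) exec_start@5 write@8
I5 mul r4: issue@6 deps=(2,2) exec_start@6 write@9
I6 add r2: issue@7 deps=(5,5) exec_start@9 write@10

Answer: 4 7 4 9 8 9 10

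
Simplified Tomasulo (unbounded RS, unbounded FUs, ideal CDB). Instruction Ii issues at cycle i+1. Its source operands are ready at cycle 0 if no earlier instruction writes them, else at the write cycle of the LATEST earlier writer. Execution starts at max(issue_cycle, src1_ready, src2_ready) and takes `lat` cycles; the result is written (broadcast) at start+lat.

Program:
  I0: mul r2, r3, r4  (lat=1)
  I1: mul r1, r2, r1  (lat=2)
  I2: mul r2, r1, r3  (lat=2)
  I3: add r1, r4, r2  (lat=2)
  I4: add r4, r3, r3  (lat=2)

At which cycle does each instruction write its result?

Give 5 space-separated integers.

Answer: 2 4 6 8 7

Derivation:
I0 mul r2: issue@1 deps=(None,None) exec_start@1 write@2
I1 mul r1: issue@2 deps=(0,None) exec_start@2 write@4
I2 mul r2: issue@3 deps=(1,None) exec_start@4 write@6
I3 add r1: issue@4 deps=(None,2) exec_start@6 write@8
I4 add r4: issue@5 deps=(None,None) exec_start@5 write@7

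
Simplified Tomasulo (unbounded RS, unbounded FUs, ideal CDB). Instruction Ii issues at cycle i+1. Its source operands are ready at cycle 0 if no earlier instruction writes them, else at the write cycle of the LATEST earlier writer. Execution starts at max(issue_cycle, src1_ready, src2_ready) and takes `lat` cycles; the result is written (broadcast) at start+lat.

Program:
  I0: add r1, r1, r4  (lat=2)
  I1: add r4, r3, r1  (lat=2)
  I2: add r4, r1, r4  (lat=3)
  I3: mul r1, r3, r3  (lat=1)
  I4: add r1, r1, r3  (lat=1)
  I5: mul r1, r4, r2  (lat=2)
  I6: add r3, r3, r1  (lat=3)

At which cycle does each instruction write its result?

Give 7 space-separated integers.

I0 add r1: issue@1 deps=(None,None) exec_start@1 write@3
I1 add r4: issue@2 deps=(None,0) exec_start@3 write@5
I2 add r4: issue@3 deps=(0,1) exec_start@5 write@8
I3 mul r1: issue@4 deps=(None,None) exec_start@4 write@5
I4 add r1: issue@5 deps=(3,None) exec_start@5 write@6
I5 mul r1: issue@6 deps=(2,None) exec_start@8 write@10
I6 add r3: issue@7 deps=(None,5) exec_start@10 write@13

Answer: 3 5 8 5 6 10 13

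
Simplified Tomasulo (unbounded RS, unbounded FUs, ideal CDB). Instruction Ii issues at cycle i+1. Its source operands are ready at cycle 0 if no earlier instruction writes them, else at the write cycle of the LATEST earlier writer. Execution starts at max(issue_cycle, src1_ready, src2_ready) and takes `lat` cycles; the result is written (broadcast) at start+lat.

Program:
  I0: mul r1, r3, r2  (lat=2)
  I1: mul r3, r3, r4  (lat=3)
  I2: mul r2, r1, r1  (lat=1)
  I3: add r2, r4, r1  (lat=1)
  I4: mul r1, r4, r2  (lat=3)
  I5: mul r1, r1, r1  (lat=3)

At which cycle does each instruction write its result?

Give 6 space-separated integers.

I0 mul r1: issue@1 deps=(None,None) exec_start@1 write@3
I1 mul r3: issue@2 deps=(None,None) exec_start@2 write@5
I2 mul r2: issue@3 deps=(0,0) exec_start@3 write@4
I3 add r2: issue@4 deps=(None,0) exec_start@4 write@5
I4 mul r1: issue@5 deps=(None,3) exec_start@5 write@8
I5 mul r1: issue@6 deps=(4,4) exec_start@8 write@11

Answer: 3 5 4 5 8 11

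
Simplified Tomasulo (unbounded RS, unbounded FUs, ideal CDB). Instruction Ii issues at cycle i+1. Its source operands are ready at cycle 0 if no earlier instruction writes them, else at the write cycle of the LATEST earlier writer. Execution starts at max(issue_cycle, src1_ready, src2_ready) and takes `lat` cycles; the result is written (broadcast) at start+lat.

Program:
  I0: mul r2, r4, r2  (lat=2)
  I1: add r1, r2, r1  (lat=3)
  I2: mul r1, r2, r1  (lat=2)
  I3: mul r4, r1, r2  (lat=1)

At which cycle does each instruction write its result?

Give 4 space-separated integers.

Answer: 3 6 8 9

Derivation:
I0 mul r2: issue@1 deps=(None,None) exec_start@1 write@3
I1 add r1: issue@2 deps=(0,None) exec_start@3 write@6
I2 mul r1: issue@3 deps=(0,1) exec_start@6 write@8
I3 mul r4: issue@4 deps=(2,0) exec_start@8 write@9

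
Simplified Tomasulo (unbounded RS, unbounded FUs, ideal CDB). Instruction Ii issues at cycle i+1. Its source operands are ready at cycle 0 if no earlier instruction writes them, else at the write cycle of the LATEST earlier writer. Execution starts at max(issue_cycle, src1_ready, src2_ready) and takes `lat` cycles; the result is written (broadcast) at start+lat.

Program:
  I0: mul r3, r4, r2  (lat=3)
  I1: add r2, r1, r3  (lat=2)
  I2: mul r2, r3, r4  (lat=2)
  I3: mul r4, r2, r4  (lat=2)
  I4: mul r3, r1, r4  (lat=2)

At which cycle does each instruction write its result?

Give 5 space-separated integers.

Answer: 4 6 6 8 10

Derivation:
I0 mul r3: issue@1 deps=(None,None) exec_start@1 write@4
I1 add r2: issue@2 deps=(None,0) exec_start@4 write@6
I2 mul r2: issue@3 deps=(0,None) exec_start@4 write@6
I3 mul r4: issue@4 deps=(2,None) exec_start@6 write@8
I4 mul r3: issue@5 deps=(None,3) exec_start@8 write@10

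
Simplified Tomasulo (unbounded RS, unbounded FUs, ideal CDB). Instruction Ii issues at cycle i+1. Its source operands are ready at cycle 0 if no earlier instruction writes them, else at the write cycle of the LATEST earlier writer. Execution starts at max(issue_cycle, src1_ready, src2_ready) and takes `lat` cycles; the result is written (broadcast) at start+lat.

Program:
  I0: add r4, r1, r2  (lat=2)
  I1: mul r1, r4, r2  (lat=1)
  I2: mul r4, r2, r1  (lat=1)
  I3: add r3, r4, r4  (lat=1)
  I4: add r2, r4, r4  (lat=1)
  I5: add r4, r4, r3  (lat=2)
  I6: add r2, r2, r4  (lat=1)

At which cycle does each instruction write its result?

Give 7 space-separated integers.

I0 add r4: issue@1 deps=(None,None) exec_start@1 write@3
I1 mul r1: issue@2 deps=(0,None) exec_start@3 write@4
I2 mul r4: issue@3 deps=(None,1) exec_start@4 write@5
I3 add r3: issue@4 deps=(2,2) exec_start@5 write@6
I4 add r2: issue@5 deps=(2,2) exec_start@5 write@6
I5 add r4: issue@6 deps=(2,3) exec_start@6 write@8
I6 add r2: issue@7 deps=(4,5) exec_start@8 write@9

Answer: 3 4 5 6 6 8 9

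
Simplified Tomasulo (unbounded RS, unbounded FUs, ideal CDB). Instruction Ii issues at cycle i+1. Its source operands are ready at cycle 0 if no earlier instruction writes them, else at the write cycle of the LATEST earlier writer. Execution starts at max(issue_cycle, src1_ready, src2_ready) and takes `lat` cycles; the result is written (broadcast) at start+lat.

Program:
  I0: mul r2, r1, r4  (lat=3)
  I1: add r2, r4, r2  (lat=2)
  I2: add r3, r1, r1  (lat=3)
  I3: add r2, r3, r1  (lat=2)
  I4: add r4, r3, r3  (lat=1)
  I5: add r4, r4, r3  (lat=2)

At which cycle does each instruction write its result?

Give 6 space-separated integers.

Answer: 4 6 6 8 7 9

Derivation:
I0 mul r2: issue@1 deps=(None,None) exec_start@1 write@4
I1 add r2: issue@2 deps=(None,0) exec_start@4 write@6
I2 add r3: issue@3 deps=(None,None) exec_start@3 write@6
I3 add r2: issue@4 deps=(2,None) exec_start@6 write@8
I4 add r4: issue@5 deps=(2,2) exec_start@6 write@7
I5 add r4: issue@6 deps=(4,2) exec_start@7 write@9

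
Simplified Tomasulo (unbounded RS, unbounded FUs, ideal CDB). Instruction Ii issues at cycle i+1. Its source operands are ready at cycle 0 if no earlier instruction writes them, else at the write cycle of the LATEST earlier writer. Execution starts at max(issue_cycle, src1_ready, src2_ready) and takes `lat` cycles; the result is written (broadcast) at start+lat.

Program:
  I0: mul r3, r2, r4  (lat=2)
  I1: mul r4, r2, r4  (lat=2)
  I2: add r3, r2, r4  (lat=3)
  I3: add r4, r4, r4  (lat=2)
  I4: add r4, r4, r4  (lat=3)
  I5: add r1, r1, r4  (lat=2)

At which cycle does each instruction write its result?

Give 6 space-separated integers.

I0 mul r3: issue@1 deps=(None,None) exec_start@1 write@3
I1 mul r4: issue@2 deps=(None,None) exec_start@2 write@4
I2 add r3: issue@3 deps=(None,1) exec_start@4 write@7
I3 add r4: issue@4 deps=(1,1) exec_start@4 write@6
I4 add r4: issue@5 deps=(3,3) exec_start@6 write@9
I5 add r1: issue@6 deps=(None,4) exec_start@9 write@11

Answer: 3 4 7 6 9 11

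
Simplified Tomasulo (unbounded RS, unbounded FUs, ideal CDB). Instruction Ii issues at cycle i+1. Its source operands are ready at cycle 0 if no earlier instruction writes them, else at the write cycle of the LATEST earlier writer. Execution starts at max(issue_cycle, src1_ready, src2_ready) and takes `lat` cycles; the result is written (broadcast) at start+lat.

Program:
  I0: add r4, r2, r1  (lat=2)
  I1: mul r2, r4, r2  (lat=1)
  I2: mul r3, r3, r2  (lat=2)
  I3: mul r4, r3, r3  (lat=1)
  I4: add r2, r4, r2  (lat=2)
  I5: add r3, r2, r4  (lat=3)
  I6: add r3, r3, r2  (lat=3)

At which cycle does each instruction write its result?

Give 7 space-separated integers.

I0 add r4: issue@1 deps=(None,None) exec_start@1 write@3
I1 mul r2: issue@2 deps=(0,None) exec_start@3 write@4
I2 mul r3: issue@3 deps=(None,1) exec_start@4 write@6
I3 mul r4: issue@4 deps=(2,2) exec_start@6 write@7
I4 add r2: issue@5 deps=(3,1) exec_start@7 write@9
I5 add r3: issue@6 deps=(4,3) exec_start@9 write@12
I6 add r3: issue@7 deps=(5,4) exec_start@12 write@15

Answer: 3 4 6 7 9 12 15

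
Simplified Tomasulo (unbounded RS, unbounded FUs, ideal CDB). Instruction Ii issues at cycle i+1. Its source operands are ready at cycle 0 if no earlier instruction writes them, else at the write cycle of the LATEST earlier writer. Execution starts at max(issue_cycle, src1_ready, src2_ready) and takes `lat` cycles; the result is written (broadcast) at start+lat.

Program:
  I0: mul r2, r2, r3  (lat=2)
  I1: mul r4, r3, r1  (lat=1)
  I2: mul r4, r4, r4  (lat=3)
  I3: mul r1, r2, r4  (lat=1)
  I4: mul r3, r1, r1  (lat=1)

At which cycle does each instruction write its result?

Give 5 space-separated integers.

I0 mul r2: issue@1 deps=(None,None) exec_start@1 write@3
I1 mul r4: issue@2 deps=(None,None) exec_start@2 write@3
I2 mul r4: issue@3 deps=(1,1) exec_start@3 write@6
I3 mul r1: issue@4 deps=(0,2) exec_start@6 write@7
I4 mul r3: issue@5 deps=(3,3) exec_start@7 write@8

Answer: 3 3 6 7 8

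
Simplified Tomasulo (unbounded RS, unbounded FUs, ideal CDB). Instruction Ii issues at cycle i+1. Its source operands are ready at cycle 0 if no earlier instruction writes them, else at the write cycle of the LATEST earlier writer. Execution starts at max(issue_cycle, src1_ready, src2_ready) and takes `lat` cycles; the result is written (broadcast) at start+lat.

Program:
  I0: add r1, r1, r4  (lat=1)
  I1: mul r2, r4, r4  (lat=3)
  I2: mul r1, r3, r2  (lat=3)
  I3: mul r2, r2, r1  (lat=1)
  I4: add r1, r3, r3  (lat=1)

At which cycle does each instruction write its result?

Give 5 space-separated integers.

Answer: 2 5 8 9 6

Derivation:
I0 add r1: issue@1 deps=(None,None) exec_start@1 write@2
I1 mul r2: issue@2 deps=(None,None) exec_start@2 write@5
I2 mul r1: issue@3 deps=(None,1) exec_start@5 write@8
I3 mul r2: issue@4 deps=(1,2) exec_start@8 write@9
I4 add r1: issue@5 deps=(None,None) exec_start@5 write@6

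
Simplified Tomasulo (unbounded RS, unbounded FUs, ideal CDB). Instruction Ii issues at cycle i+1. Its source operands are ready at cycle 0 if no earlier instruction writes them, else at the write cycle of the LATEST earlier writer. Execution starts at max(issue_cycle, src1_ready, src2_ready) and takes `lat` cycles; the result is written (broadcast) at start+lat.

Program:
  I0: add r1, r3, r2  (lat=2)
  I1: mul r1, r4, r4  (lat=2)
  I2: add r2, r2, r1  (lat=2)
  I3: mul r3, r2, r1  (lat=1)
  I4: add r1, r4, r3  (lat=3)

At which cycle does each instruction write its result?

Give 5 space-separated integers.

Answer: 3 4 6 7 10

Derivation:
I0 add r1: issue@1 deps=(None,None) exec_start@1 write@3
I1 mul r1: issue@2 deps=(None,None) exec_start@2 write@4
I2 add r2: issue@3 deps=(None,1) exec_start@4 write@6
I3 mul r3: issue@4 deps=(2,1) exec_start@6 write@7
I4 add r1: issue@5 deps=(None,3) exec_start@7 write@10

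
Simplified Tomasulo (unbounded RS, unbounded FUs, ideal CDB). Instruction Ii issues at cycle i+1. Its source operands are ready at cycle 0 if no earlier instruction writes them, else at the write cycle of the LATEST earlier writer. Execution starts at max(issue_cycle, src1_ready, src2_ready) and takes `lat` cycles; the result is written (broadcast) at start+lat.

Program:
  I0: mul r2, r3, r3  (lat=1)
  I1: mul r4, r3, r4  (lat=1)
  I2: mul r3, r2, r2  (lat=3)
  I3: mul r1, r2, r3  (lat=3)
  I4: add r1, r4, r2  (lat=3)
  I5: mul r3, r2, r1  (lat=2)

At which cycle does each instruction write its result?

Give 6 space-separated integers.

I0 mul r2: issue@1 deps=(None,None) exec_start@1 write@2
I1 mul r4: issue@2 deps=(None,None) exec_start@2 write@3
I2 mul r3: issue@3 deps=(0,0) exec_start@3 write@6
I3 mul r1: issue@4 deps=(0,2) exec_start@6 write@9
I4 add r1: issue@5 deps=(1,0) exec_start@5 write@8
I5 mul r3: issue@6 deps=(0,4) exec_start@8 write@10

Answer: 2 3 6 9 8 10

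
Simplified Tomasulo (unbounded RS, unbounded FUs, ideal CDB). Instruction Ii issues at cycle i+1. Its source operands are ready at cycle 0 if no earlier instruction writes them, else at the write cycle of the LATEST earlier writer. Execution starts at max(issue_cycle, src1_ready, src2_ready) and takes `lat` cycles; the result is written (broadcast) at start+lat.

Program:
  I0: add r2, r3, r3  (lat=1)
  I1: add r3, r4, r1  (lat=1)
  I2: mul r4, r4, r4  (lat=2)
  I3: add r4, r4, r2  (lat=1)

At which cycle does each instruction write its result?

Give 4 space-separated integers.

I0 add r2: issue@1 deps=(None,None) exec_start@1 write@2
I1 add r3: issue@2 deps=(None,None) exec_start@2 write@3
I2 mul r4: issue@3 deps=(None,None) exec_start@3 write@5
I3 add r4: issue@4 deps=(2,0) exec_start@5 write@6

Answer: 2 3 5 6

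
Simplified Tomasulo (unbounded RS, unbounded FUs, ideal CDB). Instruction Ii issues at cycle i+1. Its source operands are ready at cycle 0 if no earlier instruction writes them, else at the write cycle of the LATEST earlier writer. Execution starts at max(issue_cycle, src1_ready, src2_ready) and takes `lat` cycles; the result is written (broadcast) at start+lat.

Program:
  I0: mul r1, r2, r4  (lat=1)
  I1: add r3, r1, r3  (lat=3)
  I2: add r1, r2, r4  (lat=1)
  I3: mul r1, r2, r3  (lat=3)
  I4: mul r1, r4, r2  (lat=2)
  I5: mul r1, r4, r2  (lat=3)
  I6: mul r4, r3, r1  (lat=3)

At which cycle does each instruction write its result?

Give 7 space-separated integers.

I0 mul r1: issue@1 deps=(None,None) exec_start@1 write@2
I1 add r3: issue@2 deps=(0,None) exec_start@2 write@5
I2 add r1: issue@3 deps=(None,None) exec_start@3 write@4
I3 mul r1: issue@4 deps=(None,1) exec_start@5 write@8
I4 mul r1: issue@5 deps=(None,None) exec_start@5 write@7
I5 mul r1: issue@6 deps=(None,None) exec_start@6 write@9
I6 mul r4: issue@7 deps=(1,5) exec_start@9 write@12

Answer: 2 5 4 8 7 9 12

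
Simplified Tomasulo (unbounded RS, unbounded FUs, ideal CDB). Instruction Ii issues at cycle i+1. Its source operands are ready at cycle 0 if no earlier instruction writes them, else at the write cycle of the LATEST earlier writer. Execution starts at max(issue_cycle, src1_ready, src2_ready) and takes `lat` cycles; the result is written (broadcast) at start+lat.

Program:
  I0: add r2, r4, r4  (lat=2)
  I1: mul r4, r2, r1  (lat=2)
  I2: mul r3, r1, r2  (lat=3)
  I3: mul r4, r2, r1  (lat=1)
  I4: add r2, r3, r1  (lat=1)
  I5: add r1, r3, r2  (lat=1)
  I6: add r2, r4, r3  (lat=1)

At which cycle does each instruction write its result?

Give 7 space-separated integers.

I0 add r2: issue@1 deps=(None,None) exec_start@1 write@3
I1 mul r4: issue@2 deps=(0,None) exec_start@3 write@5
I2 mul r3: issue@3 deps=(None,0) exec_start@3 write@6
I3 mul r4: issue@4 deps=(0,None) exec_start@4 write@5
I4 add r2: issue@5 deps=(2,None) exec_start@6 write@7
I5 add r1: issue@6 deps=(2,4) exec_start@7 write@8
I6 add r2: issue@7 deps=(3,2) exec_start@7 write@8

Answer: 3 5 6 5 7 8 8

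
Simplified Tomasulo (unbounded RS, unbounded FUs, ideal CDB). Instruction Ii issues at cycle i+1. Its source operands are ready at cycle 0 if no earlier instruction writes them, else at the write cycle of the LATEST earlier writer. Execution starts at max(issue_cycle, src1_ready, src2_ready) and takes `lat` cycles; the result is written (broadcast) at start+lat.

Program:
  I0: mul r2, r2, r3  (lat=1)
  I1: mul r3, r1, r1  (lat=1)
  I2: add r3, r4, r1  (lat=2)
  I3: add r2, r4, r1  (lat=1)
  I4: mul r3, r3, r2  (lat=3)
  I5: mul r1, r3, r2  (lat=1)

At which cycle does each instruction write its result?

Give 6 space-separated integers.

I0 mul r2: issue@1 deps=(None,None) exec_start@1 write@2
I1 mul r3: issue@2 deps=(None,None) exec_start@2 write@3
I2 add r3: issue@3 deps=(None,None) exec_start@3 write@5
I3 add r2: issue@4 deps=(None,None) exec_start@4 write@5
I4 mul r3: issue@5 deps=(2,3) exec_start@5 write@8
I5 mul r1: issue@6 deps=(4,3) exec_start@8 write@9

Answer: 2 3 5 5 8 9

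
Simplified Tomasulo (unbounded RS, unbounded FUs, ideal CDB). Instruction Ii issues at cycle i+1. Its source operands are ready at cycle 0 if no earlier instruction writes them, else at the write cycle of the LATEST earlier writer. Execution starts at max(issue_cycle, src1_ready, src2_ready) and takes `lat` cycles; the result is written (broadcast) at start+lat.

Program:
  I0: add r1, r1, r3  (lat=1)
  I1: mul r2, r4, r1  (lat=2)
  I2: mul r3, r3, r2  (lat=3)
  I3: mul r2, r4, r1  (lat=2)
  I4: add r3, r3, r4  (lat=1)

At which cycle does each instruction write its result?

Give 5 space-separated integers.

Answer: 2 4 7 6 8

Derivation:
I0 add r1: issue@1 deps=(None,None) exec_start@1 write@2
I1 mul r2: issue@2 deps=(None,0) exec_start@2 write@4
I2 mul r3: issue@3 deps=(None,1) exec_start@4 write@7
I3 mul r2: issue@4 deps=(None,0) exec_start@4 write@6
I4 add r3: issue@5 deps=(2,None) exec_start@7 write@8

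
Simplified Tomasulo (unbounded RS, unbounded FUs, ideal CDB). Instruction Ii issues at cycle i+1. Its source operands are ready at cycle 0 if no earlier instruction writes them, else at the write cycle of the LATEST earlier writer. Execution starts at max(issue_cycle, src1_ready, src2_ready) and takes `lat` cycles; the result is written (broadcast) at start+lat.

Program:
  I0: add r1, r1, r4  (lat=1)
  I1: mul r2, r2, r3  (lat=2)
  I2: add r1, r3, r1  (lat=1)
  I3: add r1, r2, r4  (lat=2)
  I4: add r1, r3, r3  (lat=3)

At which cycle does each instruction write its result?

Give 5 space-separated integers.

Answer: 2 4 4 6 8

Derivation:
I0 add r1: issue@1 deps=(None,None) exec_start@1 write@2
I1 mul r2: issue@2 deps=(None,None) exec_start@2 write@4
I2 add r1: issue@3 deps=(None,0) exec_start@3 write@4
I3 add r1: issue@4 deps=(1,None) exec_start@4 write@6
I4 add r1: issue@5 deps=(None,None) exec_start@5 write@8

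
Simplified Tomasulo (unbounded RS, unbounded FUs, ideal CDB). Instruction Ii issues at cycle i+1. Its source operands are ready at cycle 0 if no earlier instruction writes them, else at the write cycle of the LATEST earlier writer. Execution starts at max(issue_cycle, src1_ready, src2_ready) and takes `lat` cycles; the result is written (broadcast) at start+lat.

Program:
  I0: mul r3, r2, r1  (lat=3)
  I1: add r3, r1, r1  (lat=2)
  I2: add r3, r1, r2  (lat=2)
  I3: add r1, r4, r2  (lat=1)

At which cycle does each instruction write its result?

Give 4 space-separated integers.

Answer: 4 4 5 5

Derivation:
I0 mul r3: issue@1 deps=(None,None) exec_start@1 write@4
I1 add r3: issue@2 deps=(None,None) exec_start@2 write@4
I2 add r3: issue@3 deps=(None,None) exec_start@3 write@5
I3 add r1: issue@4 deps=(None,None) exec_start@4 write@5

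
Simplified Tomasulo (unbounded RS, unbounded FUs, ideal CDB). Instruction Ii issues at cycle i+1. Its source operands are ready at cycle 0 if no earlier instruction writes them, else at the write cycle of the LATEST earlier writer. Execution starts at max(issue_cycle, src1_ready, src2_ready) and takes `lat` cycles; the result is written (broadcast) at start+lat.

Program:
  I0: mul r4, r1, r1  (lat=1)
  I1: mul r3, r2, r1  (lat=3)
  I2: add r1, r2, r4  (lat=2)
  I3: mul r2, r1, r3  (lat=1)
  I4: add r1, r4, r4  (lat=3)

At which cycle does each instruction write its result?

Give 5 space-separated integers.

Answer: 2 5 5 6 8

Derivation:
I0 mul r4: issue@1 deps=(None,None) exec_start@1 write@2
I1 mul r3: issue@2 deps=(None,None) exec_start@2 write@5
I2 add r1: issue@3 deps=(None,0) exec_start@3 write@5
I3 mul r2: issue@4 deps=(2,1) exec_start@5 write@6
I4 add r1: issue@5 deps=(0,0) exec_start@5 write@8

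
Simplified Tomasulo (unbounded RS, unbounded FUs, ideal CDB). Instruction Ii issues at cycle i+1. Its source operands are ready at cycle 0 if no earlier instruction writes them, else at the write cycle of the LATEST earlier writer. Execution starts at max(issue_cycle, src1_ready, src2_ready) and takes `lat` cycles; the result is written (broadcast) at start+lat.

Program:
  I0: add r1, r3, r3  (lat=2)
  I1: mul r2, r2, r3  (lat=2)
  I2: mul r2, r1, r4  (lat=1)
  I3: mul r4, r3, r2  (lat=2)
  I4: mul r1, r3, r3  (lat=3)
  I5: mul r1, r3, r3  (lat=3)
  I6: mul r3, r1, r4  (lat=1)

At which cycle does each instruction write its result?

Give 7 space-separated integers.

Answer: 3 4 4 6 8 9 10

Derivation:
I0 add r1: issue@1 deps=(None,None) exec_start@1 write@3
I1 mul r2: issue@2 deps=(None,None) exec_start@2 write@4
I2 mul r2: issue@3 deps=(0,None) exec_start@3 write@4
I3 mul r4: issue@4 deps=(None,2) exec_start@4 write@6
I4 mul r1: issue@5 deps=(None,None) exec_start@5 write@8
I5 mul r1: issue@6 deps=(None,None) exec_start@6 write@9
I6 mul r3: issue@7 deps=(5,3) exec_start@9 write@10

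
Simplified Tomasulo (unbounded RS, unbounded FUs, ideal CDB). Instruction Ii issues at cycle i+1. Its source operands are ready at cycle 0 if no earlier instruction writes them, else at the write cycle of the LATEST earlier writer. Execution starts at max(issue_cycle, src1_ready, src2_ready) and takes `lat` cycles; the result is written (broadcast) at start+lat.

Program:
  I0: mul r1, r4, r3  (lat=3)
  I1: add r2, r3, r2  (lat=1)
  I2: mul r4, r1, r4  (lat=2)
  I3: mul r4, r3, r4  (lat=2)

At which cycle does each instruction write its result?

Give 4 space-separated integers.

Answer: 4 3 6 8

Derivation:
I0 mul r1: issue@1 deps=(None,None) exec_start@1 write@4
I1 add r2: issue@2 deps=(None,None) exec_start@2 write@3
I2 mul r4: issue@3 deps=(0,None) exec_start@4 write@6
I3 mul r4: issue@4 deps=(None,2) exec_start@6 write@8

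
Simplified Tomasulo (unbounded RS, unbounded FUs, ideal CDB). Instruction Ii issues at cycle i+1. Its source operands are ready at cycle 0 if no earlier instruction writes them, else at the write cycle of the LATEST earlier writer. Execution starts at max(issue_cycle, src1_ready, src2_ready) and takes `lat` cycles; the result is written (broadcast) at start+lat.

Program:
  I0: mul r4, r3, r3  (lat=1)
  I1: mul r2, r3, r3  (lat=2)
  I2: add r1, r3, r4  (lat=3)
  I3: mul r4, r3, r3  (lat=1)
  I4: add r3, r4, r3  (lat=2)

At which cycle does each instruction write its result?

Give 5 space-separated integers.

I0 mul r4: issue@1 deps=(None,None) exec_start@1 write@2
I1 mul r2: issue@2 deps=(None,None) exec_start@2 write@4
I2 add r1: issue@3 deps=(None,0) exec_start@3 write@6
I3 mul r4: issue@4 deps=(None,None) exec_start@4 write@5
I4 add r3: issue@5 deps=(3,None) exec_start@5 write@7

Answer: 2 4 6 5 7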